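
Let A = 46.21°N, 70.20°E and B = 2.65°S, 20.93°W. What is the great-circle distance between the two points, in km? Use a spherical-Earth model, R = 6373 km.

10310 km

Haversine: a = sin²(Δφ/2)+cos φ₁ cos φ₂ sin²(Δλ/2) = 0.52350;  σ = 2·atan2(√a,√(1−a))
σ = 92.694° → d = Rσ = 6373·1.61782 = 10310 km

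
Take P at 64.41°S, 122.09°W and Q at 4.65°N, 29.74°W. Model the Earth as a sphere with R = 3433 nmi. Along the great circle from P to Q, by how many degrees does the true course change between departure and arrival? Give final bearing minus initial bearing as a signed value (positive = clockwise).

At departure: θ₁ = atan2(sin Δλ cos φ₂, cos φ₁ sin φ₂ − sin φ₁ cos φ₂ cos Δλ) = 90.11°
At arrival: θ₂ = atan2(sin Δλ cos φ₁, −cos φ₂ sin φ₁ + sin φ₂ cos φ₁ cos Δλ) = 25.68°
Δθ = θ₂ − θ₁ = -64.4°

-64.4°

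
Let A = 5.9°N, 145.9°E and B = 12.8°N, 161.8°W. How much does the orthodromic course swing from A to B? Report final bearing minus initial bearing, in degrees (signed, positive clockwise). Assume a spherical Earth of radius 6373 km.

At departure: θ₁ = atan2(sin Δλ cos φ₂, cos φ₁ sin φ₂ − sin φ₁ cos φ₂ cos Δλ) = 78.35°
At arrival: θ₂ = atan2(sin Δλ cos φ₁, −cos φ₂ sin φ₁ + sin φ₂ cos φ₁ cos Δλ) = 87.49°
Δθ = θ₂ − θ₁ = +9.1°

+9.1°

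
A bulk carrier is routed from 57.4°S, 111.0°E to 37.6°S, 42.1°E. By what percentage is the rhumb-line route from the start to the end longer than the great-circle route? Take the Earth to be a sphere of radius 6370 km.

Great circle: σ = 0.8397 rad → d_gc = Rσ = 5348.9 km
Rhumb: Δφ = +0.3456, Δλ = -1.2025, Δψ = +0.5204, q = Δφ/Δψ = 0.6640 → d_rh = R√(Δφ²+q²Δλ²) = 5542.6 km
Excess = (5542.6 − 5348.9) / 5348.9 = 193.7 / 5348.9 = 3.62% ≈ 3.6%

3.6%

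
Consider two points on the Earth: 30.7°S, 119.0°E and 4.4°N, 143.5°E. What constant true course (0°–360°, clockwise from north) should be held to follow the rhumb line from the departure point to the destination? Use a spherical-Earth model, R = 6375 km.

Meridional parts: M(φ₁)=-0.5635, M(φ₂)=+0.0769 → ΔM = +0.6403;  Δλ = +0.4276 rad
tan C = Δλ / ΔM = +0.6678 → C = 33.73°

33.7°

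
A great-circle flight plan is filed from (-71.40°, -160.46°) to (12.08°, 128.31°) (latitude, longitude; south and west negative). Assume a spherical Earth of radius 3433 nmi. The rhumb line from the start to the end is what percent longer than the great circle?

Great circle: σ = 1.6689 rad → d_gc = Rσ = 5729.5 nmi
Rhumb: Δφ = +1.4570, Δλ = -1.2432, Δψ = +2.0218, q = Δφ/Δψ = 0.7206 → d_rh = R√(Δφ²+q²Δλ²) = 5871.8 nmi
Excess = (5871.8 − 5729.5) / 5729.5 = 142.3 / 5729.5 = 2.48% ≈ 2.5%

2.5%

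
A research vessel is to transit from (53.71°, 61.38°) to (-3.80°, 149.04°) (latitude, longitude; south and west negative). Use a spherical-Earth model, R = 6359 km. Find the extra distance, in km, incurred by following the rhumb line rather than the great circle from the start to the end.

Great circle: cos σ = sin φ₁ sin φ₂ + cos φ₁ cos φ₂ cos Δλ,  σ = 1.6001 rad → d_gc = 10175.1 km
Rhumb line: Δψ = -1.1820, q = Δφ/Δψ = 0.8492, d_rh = R√(Δφ²+q²Δλ²) = 10440.3 km
Excess = 10440.3 − 10175.1 = 265.2 ≈ 265 km

265 km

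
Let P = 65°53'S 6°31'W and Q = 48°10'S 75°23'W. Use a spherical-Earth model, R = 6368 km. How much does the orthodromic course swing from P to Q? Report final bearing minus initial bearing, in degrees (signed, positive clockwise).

Initial bearing θ₁ = atan2(sin Δλ cos φ₂, cos φ₁ sin φ₂ − sin φ₁ cos φ₂ cos Δλ) = 262.22°
Final bearing θ₂ = (initial bearing from the destination back to the start) + 180° = 322.63°
Δθ = θ₂ − θ₁ = +60.4°

+60.4°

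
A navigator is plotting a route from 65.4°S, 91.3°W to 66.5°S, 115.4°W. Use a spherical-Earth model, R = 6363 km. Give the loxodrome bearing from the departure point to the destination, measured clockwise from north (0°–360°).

Δψ = ln[tan(π/4+φ₂/2)/tan(π/4+φ₁/2)] = -0.0471
Δλ = -0.4206 rad (taken the short way round)
course = atan2(Δλ, Δψ) = 263.61°

263.6°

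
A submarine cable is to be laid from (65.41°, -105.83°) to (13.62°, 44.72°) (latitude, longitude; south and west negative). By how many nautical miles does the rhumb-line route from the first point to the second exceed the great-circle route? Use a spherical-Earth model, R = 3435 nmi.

1203 nmi

Great circle: cos σ = sin φ₁ sin φ₂ + cos φ₁ cos φ₂ cos Δλ,  σ = 1.7093 rad → d_gc = 5871.4 nmi
Rhumb line: Δψ = -1.2835, q = Δφ/Δψ = 0.7042, d_rh = R√(Δφ²+q²Δλ²) = 7074.1 nmi
Excess = 7074.1 − 5871.4 = 1202.7 ≈ 1203 nmi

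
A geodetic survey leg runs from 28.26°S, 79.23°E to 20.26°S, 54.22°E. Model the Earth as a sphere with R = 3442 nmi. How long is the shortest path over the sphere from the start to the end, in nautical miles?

1448 nmi

cos σ = sin φ₁ sin φ₂ + cos φ₁ cos φ₂ cos Δλ
      = sin(-28.26°)sin(-20.26°) + cos(-28.26°)cos(-20.26°)cos(-25.01°) = 0.9128
σ = 24.106° → d = Rσ = 3442·0.42074 = 1448 nmi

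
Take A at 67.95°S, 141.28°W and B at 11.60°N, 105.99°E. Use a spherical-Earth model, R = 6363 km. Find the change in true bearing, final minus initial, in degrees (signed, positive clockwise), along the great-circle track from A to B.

Initial bearing θ₁ = atan2(sin Δλ cos φ₂, cos φ₁ sin φ₂ − sin φ₁ cos φ₂ cos Δλ) = 253.05°
Final bearing θ₂ = (initial bearing from the destination back to the start) + 180° = 338.49°
Δθ = θ₂ − θ₁ = +85.4°

+85.4°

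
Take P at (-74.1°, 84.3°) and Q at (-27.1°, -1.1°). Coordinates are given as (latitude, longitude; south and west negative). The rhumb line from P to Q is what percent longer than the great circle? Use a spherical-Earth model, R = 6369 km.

6.4%

Great circle: σ = 1.0954 rad → d_gc = Rσ = 6976.7 km
Rhumb: Δφ = +0.8203, Δλ = -1.4905, Δψ = +1.4769, q = Δφ/Δψ = 0.5554 → d_rh = R√(Δφ²+q²Δλ²) = 7422.6 km
Excess = (7422.6 − 6976.7) / 6976.7 = 445.9 / 6976.7 = 6.39% ≈ 6.4%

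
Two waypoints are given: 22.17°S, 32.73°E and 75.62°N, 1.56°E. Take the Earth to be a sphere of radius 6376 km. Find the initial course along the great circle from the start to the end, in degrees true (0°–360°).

352.5°

θ = atan2( sin Δλ·cos φ₂ ,  cos φ₁ sin φ₂ − sin φ₁ cos φ₂ cos Δλ )
  = atan2(-0.1285, +0.9772) = 352.51°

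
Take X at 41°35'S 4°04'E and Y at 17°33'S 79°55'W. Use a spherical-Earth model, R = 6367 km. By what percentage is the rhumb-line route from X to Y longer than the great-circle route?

2.7%

Great circle: σ = 1.2923 rad → d_gc = Rσ = 8228.2 km
Rhumb: Δφ = +0.4195, Δλ = -1.4658, Δψ = +0.4882, q = Δφ/Δψ = 0.8592 → d_rh = R√(Δφ²+q²Δλ²) = 8451.6 km
Excess = (8451.6 − 8228.2) / 8228.2 = 223.4 / 8228.2 = 2.72% ≈ 2.7%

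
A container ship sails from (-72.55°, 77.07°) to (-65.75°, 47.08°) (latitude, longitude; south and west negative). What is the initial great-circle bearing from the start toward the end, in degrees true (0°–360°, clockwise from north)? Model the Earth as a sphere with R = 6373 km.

θ = atan2( sin Δλ·cos φ₂ ,  cos φ₁ sin φ₂ − sin φ₁ cos φ₂ cos Δλ )
  = atan2(-0.2053, +0.0659) = 287.81°

287.8°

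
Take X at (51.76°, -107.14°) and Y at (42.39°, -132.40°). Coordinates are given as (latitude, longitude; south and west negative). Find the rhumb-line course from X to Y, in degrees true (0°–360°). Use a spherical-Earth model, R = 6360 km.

Δψ = ln[tan(π/4+φ₂/2)/tan(π/4+φ₁/2)] = -0.2410
Δλ = -0.4409 rad (taken the short way round)
course = atan2(Δλ, Δψ) = 241.33°

241.3°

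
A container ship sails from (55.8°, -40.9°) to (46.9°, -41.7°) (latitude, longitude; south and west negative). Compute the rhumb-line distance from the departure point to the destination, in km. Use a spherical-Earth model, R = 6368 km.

Δψ = ln[tan(π/4+φ₂/2)/tan(π/4+φ₁/2)] = -0.2497;  Δφ = -0.1553 rad,  Δλ = -0.0140 rad
q = Δφ/Δψ = 0.6220
d = R·√(Δφ² + q²Δλ²) = 6368·0.15558 = 991 km

991 km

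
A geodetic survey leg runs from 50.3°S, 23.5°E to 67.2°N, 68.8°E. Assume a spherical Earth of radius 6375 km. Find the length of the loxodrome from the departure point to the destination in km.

Δψ = ln[tan(π/4+φ₂/2)/tan(π/4+φ₁/2)] = +2.6201;  Δφ = +2.0508 rad,  Δλ = +0.7906 rad
q = Δφ/Δψ = 0.7827
d = R·√(Δφ² + q²Δλ²) = 6375·2.14209 = 13656 km

13656 km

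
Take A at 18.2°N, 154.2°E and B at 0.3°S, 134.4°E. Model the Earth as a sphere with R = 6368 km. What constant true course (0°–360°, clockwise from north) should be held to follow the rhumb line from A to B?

226.5°

Meridional parts: M(φ₁)=+0.3231, M(φ₂)=-0.0052 → ΔM = -0.3284;  Δλ = -0.3456 rad
tan C = Δλ / ΔM = +1.0524 → C = 226.46°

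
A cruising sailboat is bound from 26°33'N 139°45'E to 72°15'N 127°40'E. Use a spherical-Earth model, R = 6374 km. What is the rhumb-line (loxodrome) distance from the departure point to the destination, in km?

5143 km

Δψ = ln[tan(π/4+φ₂/2)/tan(π/4+φ₁/2)] = +1.3760;  Δφ = +0.7976 rad,  Δλ = -0.2109 rad
q = Δφ/Δψ = 0.5797
d = R·√(Δφ² + q²Δλ²) = 6374·0.80693 = 5143 km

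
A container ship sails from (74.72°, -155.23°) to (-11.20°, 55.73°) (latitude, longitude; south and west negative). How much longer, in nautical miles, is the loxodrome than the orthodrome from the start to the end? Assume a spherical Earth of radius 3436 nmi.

Great circle: cos σ = sin φ₁ sin φ₂ + cos φ₁ cos φ₂ cos Δλ,  σ = 1.9922 rad → d_gc = 6845.2 nmi
Rhumb line: Δψ = -2.2056, q = Δφ/Δψ = 0.6799, d_rh = R√(Δφ²+q²Δλ²) = 7967.2 nmi
Excess = 7967.2 − 6845.2 = 1122.0 ≈ 1122 nmi

1122 nmi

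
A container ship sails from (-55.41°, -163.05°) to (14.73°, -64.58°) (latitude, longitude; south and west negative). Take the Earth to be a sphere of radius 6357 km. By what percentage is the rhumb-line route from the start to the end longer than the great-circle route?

Great circle: σ = 1.8652 rad → d_gc = Rσ = 11857.2 km
Rhumb: Δφ = +1.2242, Δλ = +1.7186, Δψ = +1.4267, q = Δφ/Δψ = 0.8580 → d_rh = R√(Δφ²+q²Δλ²) = 12183.4 km
Excess = (12183.4 − 11857.2) / 11857.2 = 326.2 / 11857.2 = 2.751% ≈ 2.8%

2.8%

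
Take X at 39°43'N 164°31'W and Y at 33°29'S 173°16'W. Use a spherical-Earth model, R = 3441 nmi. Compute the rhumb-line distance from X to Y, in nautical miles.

4423 nmi

Δψ = ln[tan(π/4+φ₂/2)/tan(π/4+φ₁/2)] = -1.3773;  Δφ = -1.2776 rad,  Δλ = -0.1527 rad
q = Δφ/Δψ = 0.9276
d = R·√(Δφ² + q²Δλ²) = 3441·1.28541 = 4423 nmi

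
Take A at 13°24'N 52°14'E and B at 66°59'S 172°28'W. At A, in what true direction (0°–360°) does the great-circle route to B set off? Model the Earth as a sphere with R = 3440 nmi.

N = sin Δλ·cos φ₂ = +0.2750;  D = cos φ₁ sin φ₂ − sin φ₁ cos φ₂ cos Δλ = -0.8309
initial course = atan2(N, D) = 161.69°

161.7°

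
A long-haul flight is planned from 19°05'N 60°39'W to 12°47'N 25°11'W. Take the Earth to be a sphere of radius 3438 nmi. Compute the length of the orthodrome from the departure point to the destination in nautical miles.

2077 nmi

cos σ = sin φ₁ sin φ₂ + cos φ₁ cos φ₂ cos Δλ
      = sin(19.08°)sin(12.78°) + cos(19.08°)cos(12.78°)cos(35.47°) = 0.8230
σ = 34.618° → d = Rσ = 3438·0.60420 = 2077 nmi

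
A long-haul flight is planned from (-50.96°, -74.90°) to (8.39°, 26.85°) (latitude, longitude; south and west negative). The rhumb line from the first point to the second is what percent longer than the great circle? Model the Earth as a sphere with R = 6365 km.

3.0%

Great circle: σ = 1.8134 rad → d_gc = Rσ = 11542.2 km
Rhumb: Δφ = +1.0359, Δλ = +1.7759, Δψ = +1.1840, q = Δφ/Δψ = 0.8749 → d_rh = R√(Δφ²+q²Δλ²) = 11885.7 km
Excess = (11885.7 − 11542.2) / 11542.2 = 343.5 / 11542.2 = 2.98% ≈ 3.0%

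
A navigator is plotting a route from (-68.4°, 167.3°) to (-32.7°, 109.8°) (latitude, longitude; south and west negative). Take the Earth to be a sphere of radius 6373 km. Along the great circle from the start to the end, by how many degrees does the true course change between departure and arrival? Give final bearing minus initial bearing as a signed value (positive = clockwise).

+48.0°

At departure: θ₁ = atan2(sin Δλ cos φ₂, cos φ₁ sin φ₂ − sin φ₁ cos φ₂ cos Δλ) = 287.33°
At arrival: θ₂ = atan2(sin Δλ cos φ₁, −cos φ₂ sin φ₁ + sin φ₂ cos φ₁ cos Δλ) = 335.32°
Δθ = θ₂ − θ₁ = +48.0°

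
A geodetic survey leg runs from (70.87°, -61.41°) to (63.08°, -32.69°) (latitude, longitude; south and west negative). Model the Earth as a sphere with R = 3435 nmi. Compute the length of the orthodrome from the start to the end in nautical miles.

cos σ = sin φ₁ sin φ₂ + cos φ₁ cos φ₂ cos Δλ
      = sin(70.87°)sin(63.08°) + cos(70.87°)cos(63.08°)cos(28.72°) = 0.9725
σ = 13.463° → d = Rσ = 3435·0.23498 = 807 nmi

807 nmi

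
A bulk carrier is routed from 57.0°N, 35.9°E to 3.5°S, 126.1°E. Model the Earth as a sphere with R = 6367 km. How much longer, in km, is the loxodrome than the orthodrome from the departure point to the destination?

Great circle: cos σ = sin φ₁ sin φ₂ + cos φ₁ cos φ₂ cos Δλ,  σ = 1.6239 rad → d_gc = 10339.5 km
Rhumb line: Δψ = -1.2778, q = Δφ/Δψ = 0.8264, d_rh = R√(Δφ²+q²Δλ²) = 10668.1 km
Excess = 10668.1 − 10339.5 = 328.6 ≈ 329 km

329 km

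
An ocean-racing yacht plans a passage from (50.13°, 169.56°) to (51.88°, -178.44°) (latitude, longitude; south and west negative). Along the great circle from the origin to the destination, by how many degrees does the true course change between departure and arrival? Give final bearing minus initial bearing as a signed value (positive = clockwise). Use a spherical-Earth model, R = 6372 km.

+9.3°

Initial bearing θ₁ = atan2(sin Δλ cos φ₂, cos φ₁ sin φ₂ − sin φ₁ cos φ₂ cos Δλ) = 72.33°
Final bearing θ₂ = (initial bearing from the destination back to the start) + 180° = 81.67°
Δθ = θ₂ − θ₁ = +9.3°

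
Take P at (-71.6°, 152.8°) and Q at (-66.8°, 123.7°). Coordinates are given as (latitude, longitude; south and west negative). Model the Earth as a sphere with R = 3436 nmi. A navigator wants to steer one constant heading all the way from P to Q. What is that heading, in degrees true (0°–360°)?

Δψ = ln[tan(π/4+φ₂/2)/tan(π/4+φ₁/2)] = +0.2370
Δλ = -0.5079 rad (taken the short way round)
course = atan2(Δλ, Δψ) = 295.01°

295.0°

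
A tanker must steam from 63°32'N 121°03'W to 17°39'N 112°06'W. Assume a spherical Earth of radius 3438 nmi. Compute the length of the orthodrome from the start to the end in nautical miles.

Haversine: a = sin²(Δφ/2)+cos φ₁ cos φ₂ sin²(Δλ/2) = 0.15452;  σ = 2·atan2(√a,√(1−a))
σ = 46.295° → d = Rσ = 3438·0.80799 = 2778 nmi

2778 nmi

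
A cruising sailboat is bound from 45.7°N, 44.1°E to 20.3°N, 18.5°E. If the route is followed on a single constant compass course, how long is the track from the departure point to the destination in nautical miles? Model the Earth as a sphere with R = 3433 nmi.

Rhumb course C = atan2(Δλ, Δψ) with Δψ = ln[tan(π/4+φ₂/2)/tan(π/4+φ₁/2)] = -0.5368, Δλ = -0.4468 → C = 219.77°
d = R·|Δφ| / |cos C| = 3433·0.44331 / 0.76860 = 1980 nmi

1980 nmi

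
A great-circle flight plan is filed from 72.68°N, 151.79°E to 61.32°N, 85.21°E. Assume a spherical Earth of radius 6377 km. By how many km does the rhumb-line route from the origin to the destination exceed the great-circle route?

148 km

Great circle: cos σ = sin φ₁ sin φ₂ + cos φ₁ cos φ₂ cos Δλ,  σ = 0.4639 rad → d_gc = 2958.2 km
Rhumb line: Δψ = -0.5179, q = Δφ/Δψ = 0.3829, d_rh = R√(Δφ²+q²Δλ²) = 3106.1 km
Excess = 3106.1 − 2958.2 = 147.9 ≈ 148 km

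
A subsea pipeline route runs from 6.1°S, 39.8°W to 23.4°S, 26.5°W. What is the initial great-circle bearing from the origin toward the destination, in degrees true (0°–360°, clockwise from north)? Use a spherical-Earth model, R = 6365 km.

N = sin Δλ·cos φ₂ = +0.2111;  D = cos φ₁ sin φ₂ − sin φ₁ cos φ₂ cos Δλ = -0.3000
initial course = atan2(N, D) = 144.86°

144.9°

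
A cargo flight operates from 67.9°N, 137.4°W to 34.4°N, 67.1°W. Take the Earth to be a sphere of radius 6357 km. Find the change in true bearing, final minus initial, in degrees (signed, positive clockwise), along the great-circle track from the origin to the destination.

+59.6°

Initial bearing θ₁ = atan2(sin Δλ cos φ₂, cos φ₁ sin φ₂ − sin φ₁ cos φ₂ cos Δλ) = 93.33°
Final bearing θ₂ = (initial bearing from the destination back to the start) + 180° = 152.92°
Δθ = θ₂ − θ₁ = +59.6°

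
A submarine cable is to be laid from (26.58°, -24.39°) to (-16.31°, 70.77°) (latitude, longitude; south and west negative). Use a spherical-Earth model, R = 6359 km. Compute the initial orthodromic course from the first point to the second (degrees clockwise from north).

102.5°

N = sin Δλ·cos φ₂ = +0.9559;  D = cos φ₁ sin φ₂ − sin φ₁ cos φ₂ cos Δλ = -0.2125
initial course = atan2(N, D) = 102.54°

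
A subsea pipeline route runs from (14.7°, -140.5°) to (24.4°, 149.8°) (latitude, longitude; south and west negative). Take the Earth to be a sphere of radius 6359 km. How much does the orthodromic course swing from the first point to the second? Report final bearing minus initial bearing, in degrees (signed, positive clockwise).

-26.3°

Initial bearing θ₁ = atan2(sin Δλ cos φ₂, cos φ₁ sin φ₂ − sin φ₁ cos φ₂ cos Δλ) = 290.50°
Final bearing θ₂ = (initial bearing from the destination back to the start) + 180° = 264.18°
Δθ = θ₂ − θ₁ = -26.3°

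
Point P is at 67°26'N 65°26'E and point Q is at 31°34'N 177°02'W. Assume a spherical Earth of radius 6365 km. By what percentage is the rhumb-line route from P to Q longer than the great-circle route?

Great circle: σ = 1.2321 rad → d_gc = Rσ = 7842.3 km
Rhumb: Δφ = -0.6260, Δλ = +2.0513, Δψ = -1.0307, q = Δφ/Δψ = 0.6073 → d_rh = R√(Δφ²+q²Δλ²) = 8874.6 km
Excess = (8874.6 − 7842.3) / 7842.3 = 1032.3 / 7842.3 = 13.16% ≈ 13.2%

13.2%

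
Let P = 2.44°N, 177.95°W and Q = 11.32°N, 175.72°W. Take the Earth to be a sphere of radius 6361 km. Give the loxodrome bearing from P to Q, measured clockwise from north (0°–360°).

14.0°

Δψ = ln[tan(π/4+φ₂/2)/tan(π/4+φ₁/2)] = +0.1563
Δλ = +0.0389 rad (taken the short way round)
course = atan2(Δλ, Δψ) = 13.99°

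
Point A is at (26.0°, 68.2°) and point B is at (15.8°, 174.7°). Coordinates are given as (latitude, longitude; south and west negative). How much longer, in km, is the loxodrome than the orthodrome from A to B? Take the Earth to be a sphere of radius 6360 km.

Great circle: cos σ = sin φ₁ sin φ₂ + cos φ₁ cos φ₂ cos Δλ,  σ = 1.6974 rad → d_gc = 10795.5 km
Rhumb line: Δψ = -0.1909, q = Δφ/Δψ = 0.9326, d_rh = R√(Δφ²+q²Δλ²) = 11083.1 km
Excess = 11083.1 − 10795.5 = 287.6 ≈ 288 km

288 km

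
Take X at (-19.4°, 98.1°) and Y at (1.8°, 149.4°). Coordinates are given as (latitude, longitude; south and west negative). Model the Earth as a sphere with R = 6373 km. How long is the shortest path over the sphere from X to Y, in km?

cos σ = sin φ₁ sin φ₂ + cos φ₁ cos φ₂ cos Δλ
      = sin(-19.40°)sin(1.80°) + cos(-19.40°)cos(1.80°)cos(51.30°) = 0.5790
σ = 54.618° → d = Rσ = 6373·0.95327 = 6075 km

6075 km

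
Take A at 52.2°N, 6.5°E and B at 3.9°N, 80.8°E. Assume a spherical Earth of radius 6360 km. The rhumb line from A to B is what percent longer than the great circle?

Great circle: σ = 1.3498 rad → d_gc = Rσ = 8584.7 km
Rhumb: Δφ = -0.8430, Δλ = +1.2968, Δψ = -1.0037, q = Δφ/Δψ = 0.8399 → d_rh = R√(Δφ²+q²Δλ²) = 8759.3 km
Excess = (8759.3 − 8584.7) / 8584.7 = 174.6 / 8584.7 = 2.03% ≈ 2.0%

2.0%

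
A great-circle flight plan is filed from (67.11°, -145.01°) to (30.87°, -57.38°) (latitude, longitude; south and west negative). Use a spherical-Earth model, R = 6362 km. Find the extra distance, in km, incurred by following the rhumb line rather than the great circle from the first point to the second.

Great circle: cos σ = sin φ₁ sin φ₂ + cos φ₁ cos φ₂ cos Δλ,  σ = 1.0627 rad → d_gc = 6761.1 km
Rhumb line: Δψ = -1.0303, q = Δφ/Δψ = 0.6139, d_rh = R√(Δφ²+q²Δλ²) = 7202.3 km
Excess = 7202.3 − 6761.1 = 441.2 ≈ 441 km

441 km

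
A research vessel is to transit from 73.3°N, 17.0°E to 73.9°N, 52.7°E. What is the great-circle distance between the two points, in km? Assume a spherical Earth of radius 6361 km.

1104 km

cos σ = sin φ₁ sin φ₂ + cos φ₁ cos φ₂ cos Δλ
      = sin(73.30°)sin(73.90°) + cos(73.30°)cos(73.90°)cos(35.70°) = 0.9850
σ = 9.946° → d = Rσ = 6361·0.17359 = 1104 km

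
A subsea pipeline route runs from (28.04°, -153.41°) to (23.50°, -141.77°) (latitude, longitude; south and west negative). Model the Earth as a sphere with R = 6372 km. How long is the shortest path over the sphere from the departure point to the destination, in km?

cos σ = sin φ₁ sin φ₂ + cos φ₁ cos φ₂ cos Δλ
      = sin(28.04°)sin(23.50°) + cos(28.04°)cos(23.50°)cos(11.64°) = 0.9802
σ = 11.416° → d = Rσ = 6372·0.19924 = 1270 km

1270 km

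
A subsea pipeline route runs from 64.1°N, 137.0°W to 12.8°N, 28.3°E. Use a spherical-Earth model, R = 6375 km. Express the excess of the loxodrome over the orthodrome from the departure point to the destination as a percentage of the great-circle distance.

26.6%

Great circle: σ = 1.7851 rad → d_gc = Rσ = 11380.3 km
Rhumb: Δφ = -0.8954, Δλ = +2.8850, Δψ = -1.2446, q = Δφ/Δψ = 0.7194 → d_rh = R√(Δφ²+q²Δλ²) = 14409.6 km
Excess = (14409.6 − 11380.3) / 11380.3 = 3029.3 / 11380.3 = 26.62% ≈ 26.6%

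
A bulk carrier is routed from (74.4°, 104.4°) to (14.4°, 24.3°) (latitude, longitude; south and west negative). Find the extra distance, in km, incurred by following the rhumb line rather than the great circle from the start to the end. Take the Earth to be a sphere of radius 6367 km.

399 km

Great circle: cos σ = sin φ₁ sin φ₂ + cos φ₁ cos φ₂ cos Δλ,  σ = 1.2825 rad → d_gc = 8165.7 km
Rhumb line: Δψ = -1.7339, q = Δφ/Δψ = 0.6040, d_rh = R√(Δφ²+q²Δλ²) = 8564.8 km
Excess = 8564.8 − 8165.7 = 399.1 ≈ 399 km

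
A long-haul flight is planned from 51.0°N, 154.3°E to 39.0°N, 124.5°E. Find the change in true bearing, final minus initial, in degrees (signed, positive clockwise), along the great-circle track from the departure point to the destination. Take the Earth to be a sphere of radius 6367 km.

-21.4°

Initial bearing θ₁ = atan2(sin Δλ cos φ₂, cos φ₁ sin φ₂ − sin φ₁ cos φ₂ cos Δλ) = 251.66°
Final bearing θ₂ = (initial bearing from the destination back to the start) + 180° = 230.23°
Δθ = θ₂ − θ₁ = -21.4°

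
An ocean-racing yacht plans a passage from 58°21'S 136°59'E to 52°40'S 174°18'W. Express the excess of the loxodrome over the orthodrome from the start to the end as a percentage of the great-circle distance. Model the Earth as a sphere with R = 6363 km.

2.1%

Great circle: σ = 0.4804 rad → d_gc = Rσ = 3056.7 km
Rhumb: Δφ = +0.0992, Δλ = +0.8503, Δψ = +0.1755, q = Δφ/Δψ = 0.5651 → d_rh = R√(Δφ²+q²Δλ²) = 3121.6 km
Excess = (3121.6 − 3056.7) / 3056.7 = 64.9 / 3056.7 = 2.12% ≈ 2.1%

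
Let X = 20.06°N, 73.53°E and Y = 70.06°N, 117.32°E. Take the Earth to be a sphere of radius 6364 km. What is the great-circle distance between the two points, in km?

Haversine: a = sin²(Δφ/2)+cos φ₁ cos φ₂ sin²(Δλ/2) = 0.22315;  σ = 2·atan2(√a,√(1−a))
σ = 56.379° → d = Rσ = 6364·0.98400 = 6262 km

6262 km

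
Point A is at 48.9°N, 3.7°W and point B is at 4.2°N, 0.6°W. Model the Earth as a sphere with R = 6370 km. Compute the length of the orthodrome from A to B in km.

cos σ = sin φ₁ sin φ₂ + cos φ₁ cos φ₂ cos Δλ
      = sin(48.90°)sin(4.20°) + cos(48.90°)cos(4.20°)cos(3.10°) = 0.7098
σ = 44.778° → d = Rσ = 6370·0.78153 = 4978 km

4978 km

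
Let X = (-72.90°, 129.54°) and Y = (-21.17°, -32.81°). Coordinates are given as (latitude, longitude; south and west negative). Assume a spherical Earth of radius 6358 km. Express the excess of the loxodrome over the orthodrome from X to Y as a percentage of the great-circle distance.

28.7%

Great circle: σ = 1.4868 rad → d_gc = Rσ = 9453.2 km
Rhumb: Δφ = +0.9029, Δλ = -2.8335, Δψ = +1.5166, q = Δφ/Δψ = 0.5953 → d_rh = R√(Δφ²+q²Δλ²) = 12164.4 km
Excess = (12164.4 − 9453.2) / 9453.2 = 2711.2 / 9453.2 = 28.68% ≈ 28.7%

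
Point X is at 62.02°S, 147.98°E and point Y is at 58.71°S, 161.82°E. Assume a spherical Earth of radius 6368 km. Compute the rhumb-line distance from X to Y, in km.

844 km

Δψ = ln[tan(π/4+φ₂/2)/tan(π/4+φ₁/2)] = +0.1169;  Δφ = +0.0578 rad,  Δλ = +0.2416 rad
q = Δφ/Δψ = 0.4940
d = R·√(Δφ² + q²Δλ²) = 6368·0.13257 = 844 km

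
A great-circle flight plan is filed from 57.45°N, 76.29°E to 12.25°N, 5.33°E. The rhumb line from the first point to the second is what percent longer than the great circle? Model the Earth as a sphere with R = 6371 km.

2.6%

Great circle: σ = 1.2128 rad → d_gc = Rσ = 7726.9 km
Rhumb: Δφ = -0.7889, Δλ = -1.2385, Δψ = -1.0157, q = Δφ/Δψ = 0.7767 → d_rh = R√(Δφ²+q²Δλ²) = 7925.7 km
Excess = (7925.7 − 7726.9) / 7726.9 = 198.8 / 7726.9 = 2.57% ≈ 2.6%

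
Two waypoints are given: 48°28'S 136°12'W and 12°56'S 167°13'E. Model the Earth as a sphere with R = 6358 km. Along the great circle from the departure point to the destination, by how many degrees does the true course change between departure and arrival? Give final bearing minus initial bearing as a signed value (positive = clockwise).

At departure: θ₁ = atan2(sin Δλ cos φ₂, cos φ₁ sin φ₂ − sin φ₁ cos φ₂ cos Δλ) = 287.30°
At arrival: θ₂ = atan2(sin Δλ cos φ₁, −cos φ₂ sin φ₁ + sin φ₂ cos φ₁ cos Δλ) = 319.49°
Δθ = θ₂ − θ₁ = +32.2°

+32.2°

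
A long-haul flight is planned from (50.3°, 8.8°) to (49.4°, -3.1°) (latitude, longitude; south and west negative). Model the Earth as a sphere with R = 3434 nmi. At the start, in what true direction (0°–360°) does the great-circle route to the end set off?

θ = atan2( sin Δλ·cos φ₂ ,  cos φ₁ sin φ₂ − sin φ₁ cos φ₂ cos Δλ )
  = atan2(-0.1342, -0.0049) = 267.89°

267.9°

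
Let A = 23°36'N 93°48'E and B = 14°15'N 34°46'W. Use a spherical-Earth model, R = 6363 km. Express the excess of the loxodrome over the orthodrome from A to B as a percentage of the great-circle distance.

4.0%

Great circle: σ = 2.0433 rad → d_gc = Rσ = 13001.8 km
Rhumb: Δφ = -0.1632, Δλ = -2.2439, Δψ = -0.1728, q = Δφ/Δψ = 0.9446 → d_rh = R√(Δφ²+q²Δλ²) = 13527.6 km
Excess = (13527.6 − 13001.8) / 13001.8 = 525.8 / 13001.8 = 4.04% ≈ 4.0%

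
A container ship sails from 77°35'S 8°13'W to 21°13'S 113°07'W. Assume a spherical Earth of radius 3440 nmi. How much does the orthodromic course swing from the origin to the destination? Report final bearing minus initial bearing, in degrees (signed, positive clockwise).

+96.5°

Initial bearing θ₁ = atan2(sin Δλ cos φ₂, cos φ₁ sin φ₂ − sin φ₁ cos φ₂ cos Δλ) = 250.90°
Final bearing θ₂ = (initial bearing from the destination back to the start) + 180° = 347.41°
Δθ = θ₂ − θ₁ = +96.5°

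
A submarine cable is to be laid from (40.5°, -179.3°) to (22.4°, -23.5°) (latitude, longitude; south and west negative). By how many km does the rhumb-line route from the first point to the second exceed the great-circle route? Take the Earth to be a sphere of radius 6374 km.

Great circle: cos σ = sin φ₁ sin φ₂ + cos φ₁ cos φ₂ cos Δλ,  σ = 1.9755 rad → d_gc = 12591.9 km
Rhumb line: Δψ = -0.3730, q = Δφ/Δψ = 0.8469, d_rh = R√(Δφ²+q²Δλ²) = 14815.5 km
Excess = 14815.5 − 12591.9 = 2223.6 ≈ 2224 km

2224 km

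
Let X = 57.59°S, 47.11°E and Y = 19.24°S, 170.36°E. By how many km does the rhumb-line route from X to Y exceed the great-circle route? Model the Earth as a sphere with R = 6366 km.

Great circle: cos σ = sin φ₁ sin φ₂ + cos φ₁ cos φ₂ cos Δλ,  σ = 1.5701 rad → d_gc = 9995.0 km
Rhumb line: Δψ = +0.8934, q = Δφ/Δψ = 0.7492, d_rh = R√(Δφ²+q²Δλ²) = 11108.8 km
Excess = 11108.8 − 9995.0 = 1113.8 ≈ 1114 km

1114 km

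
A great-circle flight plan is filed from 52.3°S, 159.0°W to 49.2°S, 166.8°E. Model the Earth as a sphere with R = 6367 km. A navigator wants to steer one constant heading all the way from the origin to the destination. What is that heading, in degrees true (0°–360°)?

278.2°

Meridional parts: M(φ₁)=-1.0747, M(φ₂)=-0.9891 → ΔM = +0.0856;  Δλ = -0.5969 rad
tan C = Δλ / ΔM = -6.9768 → C = 278.16°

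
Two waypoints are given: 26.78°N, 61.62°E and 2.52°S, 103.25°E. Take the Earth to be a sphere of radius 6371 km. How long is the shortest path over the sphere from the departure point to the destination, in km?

cos σ = sin φ₁ sin φ₂ + cos φ₁ cos φ₂ cos Δλ
      = sin(26.78°)sin(-2.52°) + cos(26.78°)cos(-2.52°)cos(41.63°) = 0.6468
σ = 49.697° → d = Rσ = 6371·0.86738 = 5526 km

5526 km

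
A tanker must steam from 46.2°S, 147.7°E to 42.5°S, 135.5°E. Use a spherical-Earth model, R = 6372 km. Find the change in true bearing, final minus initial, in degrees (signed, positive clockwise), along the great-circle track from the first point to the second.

+8.5°

Initial bearing θ₁ = atan2(sin Δλ cos φ₂, cos φ₁ sin φ₂ − sin φ₁ cos φ₂ cos Δλ) = 288.63°
Final bearing θ₂ = (initial bearing from the destination back to the start) + 180° = 297.18°
Δθ = θ₂ − θ₁ = +8.5°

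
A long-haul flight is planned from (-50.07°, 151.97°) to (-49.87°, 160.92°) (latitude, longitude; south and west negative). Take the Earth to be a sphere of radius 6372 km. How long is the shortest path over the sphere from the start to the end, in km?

640 km

cos σ = sin φ₁ sin φ₂ + cos φ₁ cos φ₂ cos Δλ
      = sin(-50.07°)sin(-49.87°) + cos(-50.07°)cos(-49.87°)cos(8.95°) = 0.9950
σ = 5.757° → d = Rσ = 6372·0.10047 = 640 km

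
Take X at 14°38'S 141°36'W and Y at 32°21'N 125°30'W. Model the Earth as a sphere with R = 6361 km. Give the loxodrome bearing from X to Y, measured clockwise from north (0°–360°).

18.2°

Meridional parts: M(φ₁)=-0.2582, M(φ₂)=+0.5972 → ΔM = +0.8555;  Δλ = +0.2810 rad
tan C = Δλ / ΔM = +0.3285 → C = 18.18°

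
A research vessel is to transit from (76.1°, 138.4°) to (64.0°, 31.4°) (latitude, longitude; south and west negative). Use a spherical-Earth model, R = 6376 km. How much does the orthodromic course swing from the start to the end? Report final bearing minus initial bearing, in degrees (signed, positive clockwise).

-103.9°

Initial bearing θ₁ = atan2(sin Δλ cos φ₂, cos φ₁ sin φ₂ − sin φ₁ cos φ₂ cos Δλ) = 309.07°
Final bearing θ₂ = (initial bearing from the destination back to the start) + 180° = 205.18°
Δθ = θ₂ − θ₁ = -103.9°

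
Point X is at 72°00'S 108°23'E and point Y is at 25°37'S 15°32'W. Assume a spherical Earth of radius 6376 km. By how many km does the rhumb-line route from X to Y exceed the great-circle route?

Great circle: cos σ = sin φ₁ sin φ₂ + cos φ₁ cos φ₂ cos Δλ,  σ = 1.3122 rad → d_gc = 8366.7 km
Rhumb line: Δψ = +1.3799, q = Δφ/Δψ = 0.5866, d_rh = R√(Δφ²+q²Δλ²) = 9596.1 km
Excess = 9596.1 − 8366.7 = 1229.4 ≈ 1229 km

1229 km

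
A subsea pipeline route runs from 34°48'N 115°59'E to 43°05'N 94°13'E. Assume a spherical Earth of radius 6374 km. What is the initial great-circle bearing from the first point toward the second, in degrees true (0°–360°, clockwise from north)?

302.7°

N = sin Δλ·cos φ₂ = -0.2708;  D = cos φ₁ sin φ₂ − sin φ₁ cos φ₂ cos Δλ = +0.1738
initial course = atan2(N, D) = 302.69°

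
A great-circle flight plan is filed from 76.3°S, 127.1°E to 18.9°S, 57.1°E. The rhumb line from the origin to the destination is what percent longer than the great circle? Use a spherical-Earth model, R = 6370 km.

3.9%

Great circle: σ = 1.1687 rad → d_gc = Rσ = 7444.7 km
Rhumb: Δφ = +1.0018, Δλ = -1.2217, Δψ = +1.7832, q = Δφ/Δψ = 0.5618 → d_rh = R√(Δφ²+q²Δλ²) = 7735.7 km
Excess = (7735.7 − 7444.7) / 7444.7 = 291.0 / 7444.7 = 3.91% ≈ 3.9%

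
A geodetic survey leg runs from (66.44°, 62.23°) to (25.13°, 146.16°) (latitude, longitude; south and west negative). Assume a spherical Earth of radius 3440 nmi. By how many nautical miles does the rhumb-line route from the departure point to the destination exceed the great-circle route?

Great circle: cos σ = sin φ₁ sin φ₂ + cos φ₁ cos φ₂ cos Δλ,  σ = 1.1290 rad → d_gc = 3883.9 nmi
Rhumb line: Δψ = -1.1142, q = Δφ/Δψ = 0.6471, d_rh = R√(Δφ²+q²Δλ²) = 4096.8 nmi
Excess = 4096.8 − 3883.9 = 212.9 ≈ 213 nmi

213 nmi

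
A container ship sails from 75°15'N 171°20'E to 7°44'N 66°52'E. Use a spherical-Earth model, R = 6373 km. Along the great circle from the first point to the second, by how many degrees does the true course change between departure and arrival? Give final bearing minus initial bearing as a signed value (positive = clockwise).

At departure: θ₁ = atan2(sin Δλ cos φ₂, cos φ₁ sin φ₂ − sin φ₁ cos φ₂ cos Δλ) = 285.92°
At arrival: θ₂ = atan2(sin Δλ cos φ₁, −cos φ₂ sin φ₁ + sin φ₂ cos φ₁ cos Δλ) = 194.31°
Δθ = θ₂ − θ₁ = -91.6°

-91.6°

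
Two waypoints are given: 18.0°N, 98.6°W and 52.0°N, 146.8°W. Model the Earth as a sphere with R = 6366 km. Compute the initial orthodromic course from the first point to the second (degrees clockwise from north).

N = sin Δλ·cos φ₂ = -0.4590;  D = cos φ₁ sin φ₂ − sin φ₁ cos φ₂ cos Δλ = +0.6226
initial course = atan2(N, D) = 323.61°

323.6°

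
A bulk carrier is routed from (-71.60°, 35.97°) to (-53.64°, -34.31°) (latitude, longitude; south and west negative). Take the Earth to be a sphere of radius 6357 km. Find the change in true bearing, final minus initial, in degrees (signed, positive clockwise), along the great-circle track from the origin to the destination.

+64.6°

At departure: θ₁ = atan2(sin Δλ cos φ₂, cos φ₁ sin φ₂ − sin φ₁ cos φ₂ cos Δλ) = 263.42°
At arrival: θ₂ = atan2(sin Δλ cos φ₁, −cos φ₂ sin φ₁ + sin φ₂ cos φ₁ cos Δλ) = 328.07°
Δθ = θ₂ − θ₁ = +64.6°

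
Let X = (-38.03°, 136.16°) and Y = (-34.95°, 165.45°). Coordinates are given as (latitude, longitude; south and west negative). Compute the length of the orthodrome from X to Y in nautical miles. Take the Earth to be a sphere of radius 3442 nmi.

1421 nmi

cos σ = sin φ₁ sin φ₂ + cos φ₁ cos φ₂ cos Δλ
      = sin(-38.03°)sin(-34.95°) + cos(-38.03°)cos(-34.95°)cos(29.29°) = 0.9160
σ = 23.650° → d = Rσ = 3442·0.41277 = 1421 nmi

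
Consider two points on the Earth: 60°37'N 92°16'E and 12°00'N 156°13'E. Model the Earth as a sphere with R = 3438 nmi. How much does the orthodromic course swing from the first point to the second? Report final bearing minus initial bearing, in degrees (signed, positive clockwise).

+44.2°

Initial bearing θ₁ = atan2(sin Δλ cos φ₂, cos φ₁ sin φ₂ − sin φ₁ cos φ₂ cos Δλ) = 107.22°
Final bearing θ₂ = (initial bearing from the destination back to the start) + 180° = 151.37°
Δθ = θ₂ − θ₁ = +44.2°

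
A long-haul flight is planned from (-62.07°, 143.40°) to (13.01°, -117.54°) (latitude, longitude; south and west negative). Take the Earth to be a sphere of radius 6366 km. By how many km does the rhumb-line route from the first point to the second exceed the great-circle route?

453 km

Great circle: cos σ = sin φ₁ sin φ₂ + cos φ₁ cos φ₂ cos Δλ,  σ = 1.8450 rad → d_gc = 11745.2 km
Rhumb line: Δψ = +1.6206, q = Δφ/Δψ = 0.8086, d_rh = R√(Δφ²+q²Δλ²) = 12197.8 km
Excess = 12197.8 − 11745.2 = 452.6 ≈ 453 km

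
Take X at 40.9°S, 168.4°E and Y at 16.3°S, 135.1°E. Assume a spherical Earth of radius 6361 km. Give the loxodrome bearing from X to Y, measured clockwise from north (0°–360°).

Meridional parts: M(φ₁)=-0.7836, M(φ₂)=-0.2884 → ΔM = +0.4951;  Δλ = -0.5812 rad
tan C = Δλ / ΔM = -1.1738 → C = 310.43°

310.4°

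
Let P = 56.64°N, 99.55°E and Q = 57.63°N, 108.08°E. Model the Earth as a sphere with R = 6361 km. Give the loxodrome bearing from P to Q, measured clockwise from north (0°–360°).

77.9°

Δψ = ln[tan(π/4+φ₂/2)/tan(π/4+φ₁/2)] = +0.0318
Δλ = +0.1489 rad (taken the short way round)
course = atan2(Δλ, Δψ) = 77.93°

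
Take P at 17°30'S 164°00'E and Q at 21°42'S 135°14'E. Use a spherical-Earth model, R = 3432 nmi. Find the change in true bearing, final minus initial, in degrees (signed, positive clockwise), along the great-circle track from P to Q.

At departure: θ₁ = atan2(sin Δλ cos φ₂, cos φ₁ sin φ₂ − sin φ₁ cos φ₂ cos Δλ) = 256.46°
At arrival: θ₂ = atan2(sin Δλ cos φ₁, −cos φ₂ sin φ₁ + sin φ₂ cos φ₁ cos Δλ) = 266.30°
Δθ = θ₂ − θ₁ = +9.8°

+9.8°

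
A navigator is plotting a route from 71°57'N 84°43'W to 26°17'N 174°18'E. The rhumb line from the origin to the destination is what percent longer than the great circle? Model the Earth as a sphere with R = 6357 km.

9.1%

Great circle: σ = 1.1938 rad → d_gc = Rσ = 7589.3 km
Rhumb: Δφ = -0.7970, Δλ = -1.7625, Δψ = -1.3642, q = Δφ/Δψ = 0.5843 → d_rh = R√(Δφ²+q²Δλ²) = 8277.9 km
Excess = (8277.9 − 7589.3) / 7589.3 = 688.6 / 7589.3 = 9.07% ≈ 9.1%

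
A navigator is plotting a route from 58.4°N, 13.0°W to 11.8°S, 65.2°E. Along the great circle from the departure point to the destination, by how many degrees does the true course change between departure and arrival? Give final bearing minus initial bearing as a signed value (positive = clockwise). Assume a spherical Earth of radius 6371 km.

+42.9°

Initial bearing θ₁ = atan2(sin Δλ cos φ₂, cos φ₁ sin φ₂ − sin φ₁ cos φ₂ cos Δλ) = 106.16°
Final bearing θ₂ = (initial bearing from the destination back to the start) + 180° = 149.06°
Δθ = θ₂ − θ₁ = +42.9°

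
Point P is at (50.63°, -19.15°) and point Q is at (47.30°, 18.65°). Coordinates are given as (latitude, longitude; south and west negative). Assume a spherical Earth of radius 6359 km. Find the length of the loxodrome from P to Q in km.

2778 km

Δψ = ln[tan(π/4+φ₂/2)/tan(π/4+φ₁/2)] = -0.0886;  Δφ = -0.0581 rad,  Δλ = +0.6597 rad
q = Δφ/Δψ = 0.6562
d = R·√(Δφ² + q²Δλ²) = 6359·0.43679 = 2778 km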